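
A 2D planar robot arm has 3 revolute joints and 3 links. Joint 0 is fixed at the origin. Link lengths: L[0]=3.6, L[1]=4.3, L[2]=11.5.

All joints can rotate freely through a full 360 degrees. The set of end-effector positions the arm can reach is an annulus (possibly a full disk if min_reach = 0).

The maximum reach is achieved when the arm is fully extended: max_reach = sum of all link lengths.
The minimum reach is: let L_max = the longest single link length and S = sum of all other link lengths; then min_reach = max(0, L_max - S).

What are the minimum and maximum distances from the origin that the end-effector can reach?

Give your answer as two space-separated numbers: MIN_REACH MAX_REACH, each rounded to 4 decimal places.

Answer: 3.6000 19.4000

Derivation:
Link lengths: [3.6, 4.3, 11.5]
max_reach = 3.6 + 4.3 + 11.5 = 19.4
L_max = max([3.6, 4.3, 11.5]) = 11.5
S (sum of others) = 19.4 - 11.5 = 7.9
min_reach = max(0, 11.5 - 7.9) = max(0, 3.6) = 3.6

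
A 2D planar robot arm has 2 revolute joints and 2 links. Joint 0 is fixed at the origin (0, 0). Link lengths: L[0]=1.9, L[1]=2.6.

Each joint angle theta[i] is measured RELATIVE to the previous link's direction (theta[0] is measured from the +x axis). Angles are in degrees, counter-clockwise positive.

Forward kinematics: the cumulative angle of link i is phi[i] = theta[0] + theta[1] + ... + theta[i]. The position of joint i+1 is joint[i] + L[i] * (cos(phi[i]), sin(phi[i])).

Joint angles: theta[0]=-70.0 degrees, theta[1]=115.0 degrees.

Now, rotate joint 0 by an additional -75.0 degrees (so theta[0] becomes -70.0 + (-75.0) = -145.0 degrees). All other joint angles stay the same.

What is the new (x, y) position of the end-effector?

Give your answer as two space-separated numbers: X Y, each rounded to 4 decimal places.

joint[0] = (0.0000, 0.0000)  (base)
link 0: phi[0] = -145 = -145 deg
  cos(-145 deg) = -0.8192, sin(-145 deg) = -0.5736
  joint[1] = (0.0000, 0.0000) + 1.9 * (-0.8192, -0.5736) = (0.0000 + -1.5564, 0.0000 + -1.0898) = (-1.5564, -1.0898)
link 1: phi[1] = -145 + 115 = -30 deg
  cos(-30 deg) = 0.8660, sin(-30 deg) = -0.5000
  joint[2] = (-1.5564, -1.0898) + 2.6 * (0.8660, -0.5000) = (-1.5564 + 2.2517, -1.0898 + -1.3000) = (0.6953, -2.3898)
End effector: (0.6953, -2.3898)

Answer: 0.6953 -2.3898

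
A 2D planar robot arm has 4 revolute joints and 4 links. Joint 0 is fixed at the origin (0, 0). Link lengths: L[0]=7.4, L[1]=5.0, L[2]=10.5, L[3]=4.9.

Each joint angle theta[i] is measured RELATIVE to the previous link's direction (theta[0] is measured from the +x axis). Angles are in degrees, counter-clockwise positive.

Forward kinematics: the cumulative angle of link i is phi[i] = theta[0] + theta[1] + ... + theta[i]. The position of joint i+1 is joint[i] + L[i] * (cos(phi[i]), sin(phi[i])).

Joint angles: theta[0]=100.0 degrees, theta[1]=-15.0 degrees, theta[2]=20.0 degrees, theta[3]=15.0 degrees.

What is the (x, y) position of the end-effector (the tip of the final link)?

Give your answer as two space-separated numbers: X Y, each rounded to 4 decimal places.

joint[0] = (0.0000, 0.0000)  (base)
link 0: phi[0] = 100 = 100 deg
  cos(100 deg) = -0.1736, sin(100 deg) = 0.9848
  joint[1] = (0.0000, 0.0000) + 7.4 * (-0.1736, 0.9848) = (0.0000 + -1.2850, 0.0000 + 7.2876) = (-1.2850, 7.2876)
link 1: phi[1] = 100 + -15 = 85 deg
  cos(85 deg) = 0.0872, sin(85 deg) = 0.9962
  joint[2] = (-1.2850, 7.2876) + 5 * (0.0872, 0.9962) = (-1.2850 + 0.4358, 7.2876 + 4.9810) = (-0.8492, 12.2686)
link 2: phi[2] = 100 + -15 + 20 = 105 deg
  cos(105 deg) = -0.2588, sin(105 deg) = 0.9659
  joint[3] = (-0.8492, 12.2686) + 10.5 * (-0.2588, 0.9659) = (-0.8492 + -2.7176, 12.2686 + 10.1422) = (-3.5668, 22.4108)
link 3: phi[3] = 100 + -15 + 20 + 15 = 120 deg
  cos(120 deg) = -0.5000, sin(120 deg) = 0.8660
  joint[4] = (-3.5668, 22.4108) + 4.9 * (-0.5000, 0.8660) = (-3.5668 + -2.4500, 22.4108 + 4.2435) = (-6.0168, 26.6543)
End effector: (-6.0168, 26.6543)

Answer: -6.0168 26.6543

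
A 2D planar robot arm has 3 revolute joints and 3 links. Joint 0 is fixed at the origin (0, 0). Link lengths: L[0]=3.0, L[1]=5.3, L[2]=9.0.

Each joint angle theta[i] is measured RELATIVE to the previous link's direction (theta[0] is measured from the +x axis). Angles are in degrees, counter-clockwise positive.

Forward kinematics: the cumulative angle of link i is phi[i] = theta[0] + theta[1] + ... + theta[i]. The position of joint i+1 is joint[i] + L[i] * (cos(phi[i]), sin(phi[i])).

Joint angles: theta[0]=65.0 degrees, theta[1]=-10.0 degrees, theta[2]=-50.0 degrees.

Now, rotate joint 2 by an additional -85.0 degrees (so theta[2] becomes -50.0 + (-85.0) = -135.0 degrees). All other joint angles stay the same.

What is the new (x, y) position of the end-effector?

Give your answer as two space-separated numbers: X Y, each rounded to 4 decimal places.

Answer: 5.8706 -1.8028

Derivation:
joint[0] = (0.0000, 0.0000)  (base)
link 0: phi[0] = 65 = 65 deg
  cos(65 deg) = 0.4226, sin(65 deg) = 0.9063
  joint[1] = (0.0000, 0.0000) + 3 * (0.4226, 0.9063) = (0.0000 + 1.2679, 0.0000 + 2.7189) = (1.2679, 2.7189)
link 1: phi[1] = 65 + -10 = 55 deg
  cos(55 deg) = 0.5736, sin(55 deg) = 0.8192
  joint[2] = (1.2679, 2.7189) + 5.3 * (0.5736, 0.8192) = (1.2679 + 3.0400, 2.7189 + 4.3415) = (4.3078, 7.0604)
link 2: phi[2] = 65 + -10 + -135 = -80 deg
  cos(-80 deg) = 0.1736, sin(-80 deg) = -0.9848
  joint[3] = (4.3078, 7.0604) + 9 * (0.1736, -0.9848) = (4.3078 + 1.5628, 7.0604 + -8.8633) = (5.8706, -1.8028)
End effector: (5.8706, -1.8028)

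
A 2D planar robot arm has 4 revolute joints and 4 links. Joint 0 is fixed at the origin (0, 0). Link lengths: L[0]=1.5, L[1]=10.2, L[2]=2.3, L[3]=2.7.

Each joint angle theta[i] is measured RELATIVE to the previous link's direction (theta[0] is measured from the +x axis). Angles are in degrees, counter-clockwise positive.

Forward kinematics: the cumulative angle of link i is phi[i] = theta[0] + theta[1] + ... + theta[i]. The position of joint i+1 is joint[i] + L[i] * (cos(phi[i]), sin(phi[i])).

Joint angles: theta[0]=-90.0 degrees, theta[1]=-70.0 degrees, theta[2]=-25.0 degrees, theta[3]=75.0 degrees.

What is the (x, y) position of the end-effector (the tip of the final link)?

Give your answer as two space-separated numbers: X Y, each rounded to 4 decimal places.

joint[0] = (0.0000, 0.0000)  (base)
link 0: phi[0] = -90 = -90 deg
  cos(-90 deg) = 0.0000, sin(-90 deg) = -1.0000
  joint[1] = (0.0000, 0.0000) + 1.5 * (0.0000, -1.0000) = (0.0000 + 0.0000, 0.0000 + -1.5000) = (0.0000, -1.5000)
link 1: phi[1] = -90 + -70 = -160 deg
  cos(-160 deg) = -0.9397, sin(-160 deg) = -0.3420
  joint[2] = (0.0000, -1.5000) + 10.2 * (-0.9397, -0.3420) = (0.0000 + -9.5849, -1.5000 + -3.4886) = (-9.5849, -4.9886)
link 2: phi[2] = -90 + -70 + -25 = -185 deg
  cos(-185 deg) = -0.9962, sin(-185 deg) = 0.0872
  joint[3] = (-9.5849, -4.9886) + 2.3 * (-0.9962, 0.0872) = (-9.5849 + -2.2912, -4.9886 + 0.2005) = (-11.8761, -4.7881)
link 3: phi[3] = -90 + -70 + -25 + 75 = -110 deg
  cos(-110 deg) = -0.3420, sin(-110 deg) = -0.9397
  joint[4] = (-11.8761, -4.7881) + 2.7 * (-0.3420, -0.9397) = (-11.8761 + -0.9235, -4.7881 + -2.5372) = (-12.7996, -7.3253)
End effector: (-12.7996, -7.3253)

Answer: -12.7996 -7.3253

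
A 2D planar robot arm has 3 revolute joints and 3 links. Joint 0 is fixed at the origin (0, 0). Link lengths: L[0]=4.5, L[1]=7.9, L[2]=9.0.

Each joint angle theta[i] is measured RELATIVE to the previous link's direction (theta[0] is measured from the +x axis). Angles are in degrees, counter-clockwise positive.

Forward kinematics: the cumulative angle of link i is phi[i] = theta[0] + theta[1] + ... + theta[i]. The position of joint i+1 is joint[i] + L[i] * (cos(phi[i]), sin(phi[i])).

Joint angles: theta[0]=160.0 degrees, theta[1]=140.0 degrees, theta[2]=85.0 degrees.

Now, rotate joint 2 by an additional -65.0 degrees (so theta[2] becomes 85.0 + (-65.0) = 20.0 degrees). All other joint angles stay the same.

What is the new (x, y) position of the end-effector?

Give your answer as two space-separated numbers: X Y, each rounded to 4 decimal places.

Answer: 6.6158 -11.0876

Derivation:
joint[0] = (0.0000, 0.0000)  (base)
link 0: phi[0] = 160 = 160 deg
  cos(160 deg) = -0.9397, sin(160 deg) = 0.3420
  joint[1] = (0.0000, 0.0000) + 4.5 * (-0.9397, 0.3420) = (0.0000 + -4.2286, 0.0000 + 1.5391) = (-4.2286, 1.5391)
link 1: phi[1] = 160 + 140 = 300 deg
  cos(300 deg) = 0.5000, sin(300 deg) = -0.8660
  joint[2] = (-4.2286, 1.5391) + 7.9 * (0.5000, -0.8660) = (-4.2286 + 3.9500, 1.5391 + -6.8416) = (-0.2786, -5.3025)
link 2: phi[2] = 160 + 140 + 20 = 320 deg
  cos(320 deg) = 0.7660, sin(320 deg) = -0.6428
  joint[3] = (-0.2786, -5.3025) + 9 * (0.7660, -0.6428) = (-0.2786 + 6.8944, -5.3025 + -5.7851) = (6.6158, -11.0876)
End effector: (6.6158, -11.0876)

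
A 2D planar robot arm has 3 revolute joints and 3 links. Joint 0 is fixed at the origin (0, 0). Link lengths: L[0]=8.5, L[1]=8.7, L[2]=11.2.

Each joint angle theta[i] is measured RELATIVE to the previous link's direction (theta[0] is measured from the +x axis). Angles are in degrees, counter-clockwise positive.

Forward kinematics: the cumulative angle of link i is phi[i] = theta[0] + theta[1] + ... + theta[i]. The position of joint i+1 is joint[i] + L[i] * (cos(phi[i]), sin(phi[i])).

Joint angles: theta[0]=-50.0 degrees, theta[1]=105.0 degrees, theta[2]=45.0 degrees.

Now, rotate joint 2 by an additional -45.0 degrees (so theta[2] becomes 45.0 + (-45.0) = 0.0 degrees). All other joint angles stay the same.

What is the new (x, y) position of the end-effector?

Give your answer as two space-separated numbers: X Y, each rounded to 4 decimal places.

joint[0] = (0.0000, 0.0000)  (base)
link 0: phi[0] = -50 = -50 deg
  cos(-50 deg) = 0.6428, sin(-50 deg) = -0.7660
  joint[1] = (0.0000, 0.0000) + 8.5 * (0.6428, -0.7660) = (0.0000 + 5.4637, 0.0000 + -6.5114) = (5.4637, -6.5114)
link 1: phi[1] = -50 + 105 = 55 deg
  cos(55 deg) = 0.5736, sin(55 deg) = 0.8192
  joint[2] = (5.4637, -6.5114) + 8.7 * (0.5736, 0.8192) = (5.4637 + 4.9901, -6.5114 + 7.1266) = (10.4538, 0.6152)
link 2: phi[2] = -50 + 105 + 0 = 55 deg
  cos(55 deg) = 0.5736, sin(55 deg) = 0.8192
  joint[3] = (10.4538, 0.6152) + 11.2 * (0.5736, 0.8192) = (10.4538 + 6.4241, 0.6152 + 9.1745) = (16.8779, 9.7897)
End effector: (16.8779, 9.7897)

Answer: 16.8779 9.7897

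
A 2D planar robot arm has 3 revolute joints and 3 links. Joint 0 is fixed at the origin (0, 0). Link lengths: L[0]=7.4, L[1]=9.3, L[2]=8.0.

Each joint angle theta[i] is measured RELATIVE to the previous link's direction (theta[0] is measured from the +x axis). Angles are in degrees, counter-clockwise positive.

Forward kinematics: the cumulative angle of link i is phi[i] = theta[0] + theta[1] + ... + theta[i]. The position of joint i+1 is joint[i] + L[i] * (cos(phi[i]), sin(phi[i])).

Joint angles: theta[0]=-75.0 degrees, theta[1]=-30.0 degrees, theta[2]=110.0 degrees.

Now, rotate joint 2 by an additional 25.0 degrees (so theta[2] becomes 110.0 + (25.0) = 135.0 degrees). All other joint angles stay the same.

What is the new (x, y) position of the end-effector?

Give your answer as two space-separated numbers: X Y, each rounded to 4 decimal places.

joint[0] = (0.0000, 0.0000)  (base)
link 0: phi[0] = -75 = -75 deg
  cos(-75 deg) = 0.2588, sin(-75 deg) = -0.9659
  joint[1] = (0.0000, 0.0000) + 7.4 * (0.2588, -0.9659) = (0.0000 + 1.9153, 0.0000 + -7.1479) = (1.9153, -7.1479)
link 1: phi[1] = -75 + -30 = -105 deg
  cos(-105 deg) = -0.2588, sin(-105 deg) = -0.9659
  joint[2] = (1.9153, -7.1479) + 9.3 * (-0.2588, -0.9659) = (1.9153 + -2.4070, -7.1479 + -8.9831) = (-0.4918, -16.1310)
link 2: phi[2] = -75 + -30 + 135 = 30 deg
  cos(30 deg) = 0.8660, sin(30 deg) = 0.5000
  joint[3] = (-0.4918, -16.1310) + 8 * (0.8660, 0.5000) = (-0.4918 + 6.9282, -16.1310 + 4.0000) = (6.4364, -12.1310)
End effector: (6.4364, -12.1310)

Answer: 6.4364 -12.1310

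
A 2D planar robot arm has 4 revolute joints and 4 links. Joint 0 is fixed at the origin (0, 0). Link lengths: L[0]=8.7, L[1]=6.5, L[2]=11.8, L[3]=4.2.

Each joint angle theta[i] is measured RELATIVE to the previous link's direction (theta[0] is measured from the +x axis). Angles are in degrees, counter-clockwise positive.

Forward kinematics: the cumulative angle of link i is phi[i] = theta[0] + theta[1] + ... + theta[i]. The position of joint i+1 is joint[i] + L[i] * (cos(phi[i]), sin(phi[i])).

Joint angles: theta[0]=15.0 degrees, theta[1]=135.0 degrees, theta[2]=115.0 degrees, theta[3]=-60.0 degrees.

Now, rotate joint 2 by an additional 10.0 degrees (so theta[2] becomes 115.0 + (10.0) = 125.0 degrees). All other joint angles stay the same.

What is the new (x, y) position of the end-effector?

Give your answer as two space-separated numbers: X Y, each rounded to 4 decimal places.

Answer: 0.3624 -8.6624

Derivation:
joint[0] = (0.0000, 0.0000)  (base)
link 0: phi[0] = 15 = 15 deg
  cos(15 deg) = 0.9659, sin(15 deg) = 0.2588
  joint[1] = (0.0000, 0.0000) + 8.7 * (0.9659, 0.2588) = (0.0000 + 8.4036, 0.0000 + 2.2517) = (8.4036, 2.2517)
link 1: phi[1] = 15 + 135 = 150 deg
  cos(150 deg) = -0.8660, sin(150 deg) = 0.5000
  joint[2] = (8.4036, 2.2517) + 6.5 * (-0.8660, 0.5000) = (8.4036 + -5.6292, 2.2517 + 3.2500) = (2.7744, 5.5017)
link 2: phi[2] = 15 + 135 + 125 = 275 deg
  cos(275 deg) = 0.0872, sin(275 deg) = -0.9962
  joint[3] = (2.7744, 5.5017) + 11.8 * (0.0872, -0.9962) = (2.7744 + 1.0284, 5.5017 + -11.7551) = (3.8028, -6.2534)
link 3: phi[3] = 15 + 135 + 125 + -60 = 215 deg
  cos(215 deg) = -0.8192, sin(215 deg) = -0.5736
  joint[4] = (3.8028, -6.2534) + 4.2 * (-0.8192, -0.5736) = (3.8028 + -3.4404, -6.2534 + -2.4090) = (0.3624, -8.6624)
End effector: (0.3624, -8.6624)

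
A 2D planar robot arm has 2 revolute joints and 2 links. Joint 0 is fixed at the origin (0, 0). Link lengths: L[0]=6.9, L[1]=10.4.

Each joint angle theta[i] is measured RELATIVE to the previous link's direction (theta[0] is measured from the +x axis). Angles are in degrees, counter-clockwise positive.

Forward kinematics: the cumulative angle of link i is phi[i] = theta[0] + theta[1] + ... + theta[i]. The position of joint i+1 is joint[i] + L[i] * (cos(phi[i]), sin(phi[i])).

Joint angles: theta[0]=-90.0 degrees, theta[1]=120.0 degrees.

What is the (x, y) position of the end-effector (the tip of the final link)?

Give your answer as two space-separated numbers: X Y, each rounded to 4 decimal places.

Answer: 9.0067 -1.7000

Derivation:
joint[0] = (0.0000, 0.0000)  (base)
link 0: phi[0] = -90 = -90 deg
  cos(-90 deg) = 0.0000, sin(-90 deg) = -1.0000
  joint[1] = (0.0000, 0.0000) + 6.9 * (0.0000, -1.0000) = (0.0000 + 0.0000, 0.0000 + -6.9000) = (0.0000, -6.9000)
link 1: phi[1] = -90 + 120 = 30 deg
  cos(30 deg) = 0.8660, sin(30 deg) = 0.5000
  joint[2] = (0.0000, -6.9000) + 10.4 * (0.8660, 0.5000) = (0.0000 + 9.0067, -6.9000 + 5.2000) = (9.0067, -1.7000)
End effector: (9.0067, -1.7000)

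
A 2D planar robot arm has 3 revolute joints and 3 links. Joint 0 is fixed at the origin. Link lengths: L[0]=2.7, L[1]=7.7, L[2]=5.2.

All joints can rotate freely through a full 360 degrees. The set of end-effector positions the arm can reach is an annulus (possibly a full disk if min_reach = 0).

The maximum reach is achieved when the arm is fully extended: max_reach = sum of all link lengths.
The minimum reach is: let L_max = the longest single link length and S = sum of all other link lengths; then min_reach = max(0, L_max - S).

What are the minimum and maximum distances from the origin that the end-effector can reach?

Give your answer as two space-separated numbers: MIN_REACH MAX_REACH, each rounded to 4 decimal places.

Link lengths: [2.7, 7.7, 5.2]
max_reach = 2.7 + 7.7 + 5.2 = 15.6
L_max = max([2.7, 7.7, 5.2]) = 7.7
S (sum of others) = 15.6 - 7.7 = 7.9
min_reach = max(0, 7.7 - 7.9) = max(0, -0.2) = 0

Answer: 0.0000 15.6000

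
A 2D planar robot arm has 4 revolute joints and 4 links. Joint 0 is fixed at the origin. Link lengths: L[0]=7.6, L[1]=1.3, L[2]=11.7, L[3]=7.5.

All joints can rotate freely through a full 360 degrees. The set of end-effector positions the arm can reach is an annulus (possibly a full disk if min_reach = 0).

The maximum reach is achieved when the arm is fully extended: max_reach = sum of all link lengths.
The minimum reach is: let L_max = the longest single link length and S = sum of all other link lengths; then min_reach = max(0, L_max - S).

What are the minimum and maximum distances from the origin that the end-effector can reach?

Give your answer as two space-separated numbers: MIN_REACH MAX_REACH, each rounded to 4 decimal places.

Link lengths: [7.6, 1.3, 11.7, 7.5]
max_reach = 7.6 + 1.3 + 11.7 + 7.5 = 28.1
L_max = max([7.6, 1.3, 11.7, 7.5]) = 11.7
S (sum of others) = 28.1 - 11.7 = 16.4
min_reach = max(0, 11.7 - 16.4) = max(0, -4.7) = 0

Answer: 0.0000 28.1000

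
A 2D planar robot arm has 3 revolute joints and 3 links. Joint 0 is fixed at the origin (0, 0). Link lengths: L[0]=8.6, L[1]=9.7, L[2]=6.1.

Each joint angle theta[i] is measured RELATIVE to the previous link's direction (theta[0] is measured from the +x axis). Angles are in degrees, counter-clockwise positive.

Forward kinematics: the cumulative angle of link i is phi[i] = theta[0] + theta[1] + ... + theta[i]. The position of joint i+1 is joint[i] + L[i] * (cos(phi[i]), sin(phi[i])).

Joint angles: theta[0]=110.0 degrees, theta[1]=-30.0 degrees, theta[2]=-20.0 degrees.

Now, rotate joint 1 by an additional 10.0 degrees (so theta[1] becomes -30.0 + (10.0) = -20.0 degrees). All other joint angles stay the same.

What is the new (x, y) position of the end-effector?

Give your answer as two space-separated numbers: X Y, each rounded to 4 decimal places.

Answer: -0.8551 23.5135

Derivation:
joint[0] = (0.0000, 0.0000)  (base)
link 0: phi[0] = 110 = 110 deg
  cos(110 deg) = -0.3420, sin(110 deg) = 0.9397
  joint[1] = (0.0000, 0.0000) + 8.6 * (-0.3420, 0.9397) = (0.0000 + -2.9414, 0.0000 + 8.0814) = (-2.9414, 8.0814)
link 1: phi[1] = 110 + -20 = 90 deg
  cos(90 deg) = 0.0000, sin(90 deg) = 1.0000
  joint[2] = (-2.9414, 8.0814) + 9.7 * (0.0000, 1.0000) = (-2.9414 + 0.0000, 8.0814 + 9.7000) = (-2.9414, 17.7814)
link 2: phi[2] = 110 + -20 + -20 = 70 deg
  cos(70 deg) = 0.3420, sin(70 deg) = 0.9397
  joint[3] = (-2.9414, 17.7814) + 6.1 * (0.3420, 0.9397) = (-2.9414 + 2.0863, 17.7814 + 5.7321) = (-0.8551, 23.5135)
End effector: (-0.8551, 23.5135)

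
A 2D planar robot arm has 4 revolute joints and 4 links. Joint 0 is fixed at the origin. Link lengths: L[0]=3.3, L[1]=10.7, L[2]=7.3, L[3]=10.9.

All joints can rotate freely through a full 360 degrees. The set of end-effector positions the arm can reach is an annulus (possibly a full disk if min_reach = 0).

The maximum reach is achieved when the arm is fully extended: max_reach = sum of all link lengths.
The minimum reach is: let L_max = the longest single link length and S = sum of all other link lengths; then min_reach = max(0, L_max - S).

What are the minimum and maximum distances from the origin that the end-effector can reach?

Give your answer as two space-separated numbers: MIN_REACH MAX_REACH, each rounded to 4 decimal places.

Link lengths: [3.3, 10.7, 7.3, 10.9]
max_reach = 3.3 + 10.7 + 7.3 + 10.9 = 32.2
L_max = max([3.3, 10.7, 7.3, 10.9]) = 10.9
S (sum of others) = 32.2 - 10.9 = 21.3
min_reach = max(0, 10.9 - 21.3) = max(0, -10.4) = 0

Answer: 0.0000 32.2000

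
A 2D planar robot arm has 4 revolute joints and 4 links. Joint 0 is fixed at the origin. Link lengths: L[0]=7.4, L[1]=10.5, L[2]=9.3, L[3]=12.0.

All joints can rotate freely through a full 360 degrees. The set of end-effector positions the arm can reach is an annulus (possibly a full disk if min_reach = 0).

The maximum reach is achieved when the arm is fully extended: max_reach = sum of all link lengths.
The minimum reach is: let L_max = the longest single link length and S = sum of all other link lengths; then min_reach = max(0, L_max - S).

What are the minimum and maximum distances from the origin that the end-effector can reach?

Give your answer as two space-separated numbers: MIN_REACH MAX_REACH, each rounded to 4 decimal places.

Answer: 0.0000 39.2000

Derivation:
Link lengths: [7.4, 10.5, 9.3, 12.0]
max_reach = 7.4 + 10.5 + 9.3 + 12 = 39.2
L_max = max([7.4, 10.5, 9.3, 12.0]) = 12
S (sum of others) = 39.2 - 12 = 27.2
min_reach = max(0, 12 - 27.2) = max(0, -15.2) = 0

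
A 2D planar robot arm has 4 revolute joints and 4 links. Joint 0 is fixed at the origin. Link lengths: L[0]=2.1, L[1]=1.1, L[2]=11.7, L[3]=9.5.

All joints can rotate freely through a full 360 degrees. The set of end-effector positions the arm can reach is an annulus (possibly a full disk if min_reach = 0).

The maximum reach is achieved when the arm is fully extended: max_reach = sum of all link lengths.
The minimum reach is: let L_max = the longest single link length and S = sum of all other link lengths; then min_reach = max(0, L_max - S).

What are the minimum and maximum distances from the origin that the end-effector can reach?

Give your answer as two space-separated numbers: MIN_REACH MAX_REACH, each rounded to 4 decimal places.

Answer: 0.0000 24.4000

Derivation:
Link lengths: [2.1, 1.1, 11.7, 9.5]
max_reach = 2.1 + 1.1 + 11.7 + 9.5 = 24.4
L_max = max([2.1, 1.1, 11.7, 9.5]) = 11.7
S (sum of others) = 24.4 - 11.7 = 12.7
min_reach = max(0, 11.7 - 12.7) = max(0, -1) = 0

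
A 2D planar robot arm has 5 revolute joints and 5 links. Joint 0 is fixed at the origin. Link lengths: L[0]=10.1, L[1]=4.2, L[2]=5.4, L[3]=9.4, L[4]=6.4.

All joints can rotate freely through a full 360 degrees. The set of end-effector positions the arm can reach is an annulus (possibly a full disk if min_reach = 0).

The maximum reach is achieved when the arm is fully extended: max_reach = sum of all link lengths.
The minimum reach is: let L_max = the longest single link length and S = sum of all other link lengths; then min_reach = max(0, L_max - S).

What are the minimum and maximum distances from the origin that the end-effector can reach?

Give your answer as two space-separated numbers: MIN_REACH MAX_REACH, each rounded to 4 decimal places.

Answer: 0.0000 35.5000

Derivation:
Link lengths: [10.1, 4.2, 5.4, 9.4, 6.4]
max_reach = 10.1 + 4.2 + 5.4 + 9.4 + 6.4 = 35.5
L_max = max([10.1, 4.2, 5.4, 9.4, 6.4]) = 10.1
S (sum of others) = 35.5 - 10.1 = 25.4
min_reach = max(0, 10.1 - 25.4) = max(0, -15.3) = 0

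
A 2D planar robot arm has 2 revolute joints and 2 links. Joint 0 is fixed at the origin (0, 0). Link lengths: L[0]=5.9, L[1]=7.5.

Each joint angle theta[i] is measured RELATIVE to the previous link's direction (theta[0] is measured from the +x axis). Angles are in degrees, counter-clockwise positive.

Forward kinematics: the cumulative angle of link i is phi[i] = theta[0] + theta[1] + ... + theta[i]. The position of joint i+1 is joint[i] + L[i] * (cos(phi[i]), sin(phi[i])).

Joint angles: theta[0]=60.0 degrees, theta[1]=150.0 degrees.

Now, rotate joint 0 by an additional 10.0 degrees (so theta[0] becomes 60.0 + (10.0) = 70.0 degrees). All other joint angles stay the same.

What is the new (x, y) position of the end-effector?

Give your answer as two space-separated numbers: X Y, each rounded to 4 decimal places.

Answer: -3.7274 0.7233

Derivation:
joint[0] = (0.0000, 0.0000)  (base)
link 0: phi[0] = 70 = 70 deg
  cos(70 deg) = 0.3420, sin(70 deg) = 0.9397
  joint[1] = (0.0000, 0.0000) + 5.9 * (0.3420, 0.9397) = (0.0000 + 2.0179, 0.0000 + 5.5442) = (2.0179, 5.5442)
link 1: phi[1] = 70 + 150 = 220 deg
  cos(220 deg) = -0.7660, sin(220 deg) = -0.6428
  joint[2] = (2.0179, 5.5442) + 7.5 * (-0.7660, -0.6428) = (2.0179 + -5.7453, 5.5442 + -4.8209) = (-3.7274, 0.7233)
End effector: (-3.7274, 0.7233)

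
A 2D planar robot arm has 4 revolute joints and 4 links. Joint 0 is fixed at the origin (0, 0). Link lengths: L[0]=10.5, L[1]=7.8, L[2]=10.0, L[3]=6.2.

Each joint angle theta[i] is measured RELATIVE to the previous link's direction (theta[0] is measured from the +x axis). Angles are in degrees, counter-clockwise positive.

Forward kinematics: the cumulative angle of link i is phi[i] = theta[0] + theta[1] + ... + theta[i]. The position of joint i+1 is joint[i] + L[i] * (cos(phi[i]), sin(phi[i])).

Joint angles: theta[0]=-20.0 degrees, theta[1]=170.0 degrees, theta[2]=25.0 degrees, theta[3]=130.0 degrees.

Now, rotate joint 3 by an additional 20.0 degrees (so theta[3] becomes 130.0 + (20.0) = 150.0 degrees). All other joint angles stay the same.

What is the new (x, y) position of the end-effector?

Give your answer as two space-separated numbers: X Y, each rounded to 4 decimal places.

joint[0] = (0.0000, 0.0000)  (base)
link 0: phi[0] = -20 = -20 deg
  cos(-20 deg) = 0.9397, sin(-20 deg) = -0.3420
  joint[1] = (0.0000, 0.0000) + 10.5 * (0.9397, -0.3420) = (0.0000 + 9.8668, 0.0000 + -3.5912) = (9.8668, -3.5912)
link 1: phi[1] = -20 + 170 = 150 deg
  cos(150 deg) = -0.8660, sin(150 deg) = 0.5000
  joint[2] = (9.8668, -3.5912) + 7.8 * (-0.8660, 0.5000) = (9.8668 + -6.7550, -3.5912 + 3.9000) = (3.1118, 0.3088)
link 2: phi[2] = -20 + 170 + 25 = 175 deg
  cos(175 deg) = -0.9962, sin(175 deg) = 0.0872
  joint[3] = (3.1118, 0.3088) + 10 * (-0.9962, 0.0872) = (3.1118 + -9.9619, 0.3088 + 0.8716) = (-6.8502, 1.1803)
link 3: phi[3] = -20 + 170 + 25 + 150 = 325 deg
  cos(325 deg) = 0.8192, sin(325 deg) = -0.5736
  joint[4] = (-6.8502, 1.1803) + 6.2 * (0.8192, -0.5736) = (-6.8502 + 5.0787, 1.1803 + -3.5562) = (-1.7714, -2.3758)
End effector: (-1.7714, -2.3758)

Answer: -1.7714 -2.3758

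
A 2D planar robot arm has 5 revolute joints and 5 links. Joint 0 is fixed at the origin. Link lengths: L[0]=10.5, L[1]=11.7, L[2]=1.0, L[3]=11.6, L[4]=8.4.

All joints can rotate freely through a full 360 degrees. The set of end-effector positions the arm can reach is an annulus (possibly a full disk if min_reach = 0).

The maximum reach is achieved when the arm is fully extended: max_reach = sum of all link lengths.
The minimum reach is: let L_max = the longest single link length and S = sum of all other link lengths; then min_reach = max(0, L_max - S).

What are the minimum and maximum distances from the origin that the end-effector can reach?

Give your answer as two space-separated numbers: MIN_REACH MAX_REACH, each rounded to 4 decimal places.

Link lengths: [10.5, 11.7, 1.0, 11.6, 8.4]
max_reach = 10.5 + 11.7 + 1 + 11.6 + 8.4 = 43.2
L_max = max([10.5, 11.7, 1.0, 11.6, 8.4]) = 11.7
S (sum of others) = 43.2 - 11.7 = 31.5
min_reach = max(0, 11.7 - 31.5) = max(0, -19.8) = 0

Answer: 0.0000 43.2000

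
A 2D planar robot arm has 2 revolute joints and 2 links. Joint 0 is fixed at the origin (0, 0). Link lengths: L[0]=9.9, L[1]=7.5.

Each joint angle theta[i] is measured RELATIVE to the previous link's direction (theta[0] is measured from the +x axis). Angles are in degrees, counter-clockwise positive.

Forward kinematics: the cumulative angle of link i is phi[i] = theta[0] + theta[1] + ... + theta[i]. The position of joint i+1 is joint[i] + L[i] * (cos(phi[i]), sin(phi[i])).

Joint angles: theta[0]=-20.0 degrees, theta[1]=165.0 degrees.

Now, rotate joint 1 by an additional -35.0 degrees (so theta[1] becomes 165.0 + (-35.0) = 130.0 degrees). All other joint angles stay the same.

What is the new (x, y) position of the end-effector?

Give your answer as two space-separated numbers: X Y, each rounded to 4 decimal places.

Answer: 6.7378 3.6617

Derivation:
joint[0] = (0.0000, 0.0000)  (base)
link 0: phi[0] = -20 = -20 deg
  cos(-20 deg) = 0.9397, sin(-20 deg) = -0.3420
  joint[1] = (0.0000, 0.0000) + 9.9 * (0.9397, -0.3420) = (0.0000 + 9.3030, 0.0000 + -3.3860) = (9.3030, -3.3860)
link 1: phi[1] = -20 + 130 = 110 deg
  cos(110 deg) = -0.3420, sin(110 deg) = 0.9397
  joint[2] = (9.3030, -3.3860) + 7.5 * (-0.3420, 0.9397) = (9.3030 + -2.5652, -3.3860 + 7.0477) = (6.7378, 3.6617)
End effector: (6.7378, 3.6617)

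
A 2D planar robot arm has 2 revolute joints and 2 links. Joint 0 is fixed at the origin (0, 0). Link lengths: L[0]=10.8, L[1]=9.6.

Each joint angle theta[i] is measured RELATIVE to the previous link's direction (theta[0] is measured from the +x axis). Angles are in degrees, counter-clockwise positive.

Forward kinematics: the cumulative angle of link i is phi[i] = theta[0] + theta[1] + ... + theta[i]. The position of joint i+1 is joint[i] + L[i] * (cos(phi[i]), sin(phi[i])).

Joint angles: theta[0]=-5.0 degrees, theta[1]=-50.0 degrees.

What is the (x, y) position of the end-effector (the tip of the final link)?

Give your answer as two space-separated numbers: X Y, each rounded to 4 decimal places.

joint[0] = (0.0000, 0.0000)  (base)
link 0: phi[0] = -5 = -5 deg
  cos(-5 deg) = 0.9962, sin(-5 deg) = -0.0872
  joint[1] = (0.0000, 0.0000) + 10.8 * (0.9962, -0.0872) = (0.0000 + 10.7589, 0.0000 + -0.9413) = (10.7589, -0.9413)
link 1: phi[1] = -5 + -50 = -55 deg
  cos(-55 deg) = 0.5736, sin(-55 deg) = -0.8192
  joint[2] = (10.7589, -0.9413) + 9.6 * (0.5736, -0.8192) = (10.7589 + 5.5063, -0.9413 + -7.8639) = (16.2652, -8.8051)
End effector: (16.2652, -8.8051)

Answer: 16.2652 -8.8051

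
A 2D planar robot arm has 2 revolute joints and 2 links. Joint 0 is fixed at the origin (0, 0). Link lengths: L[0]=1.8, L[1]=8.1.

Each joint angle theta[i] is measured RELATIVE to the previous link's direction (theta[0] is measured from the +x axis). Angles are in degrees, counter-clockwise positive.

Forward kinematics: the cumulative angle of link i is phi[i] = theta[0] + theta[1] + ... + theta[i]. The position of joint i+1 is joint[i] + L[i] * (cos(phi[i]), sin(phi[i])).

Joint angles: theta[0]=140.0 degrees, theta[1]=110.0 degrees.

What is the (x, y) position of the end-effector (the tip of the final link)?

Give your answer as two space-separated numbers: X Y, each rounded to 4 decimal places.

joint[0] = (0.0000, 0.0000)  (base)
link 0: phi[0] = 140 = 140 deg
  cos(140 deg) = -0.7660, sin(140 deg) = 0.6428
  joint[1] = (0.0000, 0.0000) + 1.8 * (-0.7660, 0.6428) = (0.0000 + -1.3789, 0.0000 + 1.1570) = (-1.3789, 1.1570)
link 1: phi[1] = 140 + 110 = 250 deg
  cos(250 deg) = -0.3420, sin(250 deg) = -0.9397
  joint[2] = (-1.3789, 1.1570) + 8.1 * (-0.3420, -0.9397) = (-1.3789 + -2.7704, 1.1570 + -7.6115) = (-4.1492, -6.4545)
End effector: (-4.1492, -6.4545)

Answer: -4.1492 -6.4545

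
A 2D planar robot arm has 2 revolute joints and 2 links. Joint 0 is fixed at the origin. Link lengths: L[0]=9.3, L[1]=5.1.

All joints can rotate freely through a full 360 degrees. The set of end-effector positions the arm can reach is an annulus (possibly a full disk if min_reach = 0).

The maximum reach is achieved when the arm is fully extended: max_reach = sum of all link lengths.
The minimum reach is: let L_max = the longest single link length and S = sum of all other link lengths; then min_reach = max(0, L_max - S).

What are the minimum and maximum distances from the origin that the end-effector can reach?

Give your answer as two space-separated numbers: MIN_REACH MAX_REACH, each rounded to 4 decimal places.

Answer: 4.2000 14.4000

Derivation:
Link lengths: [9.3, 5.1]
max_reach = 9.3 + 5.1 = 14.4
L_max = max([9.3, 5.1]) = 9.3
S (sum of others) = 14.4 - 9.3 = 5.1
min_reach = max(0, 9.3 - 5.1) = max(0, 4.2) = 4.2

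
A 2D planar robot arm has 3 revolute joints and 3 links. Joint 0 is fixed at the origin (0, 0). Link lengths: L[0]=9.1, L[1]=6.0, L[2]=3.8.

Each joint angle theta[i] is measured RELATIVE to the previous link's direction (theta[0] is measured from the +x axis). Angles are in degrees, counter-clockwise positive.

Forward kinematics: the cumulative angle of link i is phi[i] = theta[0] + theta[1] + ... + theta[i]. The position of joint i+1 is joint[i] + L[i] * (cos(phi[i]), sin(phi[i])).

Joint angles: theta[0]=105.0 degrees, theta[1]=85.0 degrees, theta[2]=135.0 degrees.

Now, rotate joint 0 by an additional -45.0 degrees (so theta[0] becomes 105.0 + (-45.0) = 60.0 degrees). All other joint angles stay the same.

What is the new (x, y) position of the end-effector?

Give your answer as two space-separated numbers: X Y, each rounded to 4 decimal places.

Answer: 0.2950 7.5800

Derivation:
joint[0] = (0.0000, 0.0000)  (base)
link 0: phi[0] = 60 = 60 deg
  cos(60 deg) = 0.5000, sin(60 deg) = 0.8660
  joint[1] = (0.0000, 0.0000) + 9.1 * (0.5000, 0.8660) = (0.0000 + 4.5500, 0.0000 + 7.8808) = (4.5500, 7.8808)
link 1: phi[1] = 60 + 85 = 145 deg
  cos(145 deg) = -0.8192, sin(145 deg) = 0.5736
  joint[2] = (4.5500, 7.8808) + 6 * (-0.8192, 0.5736) = (4.5500 + -4.9149, 7.8808 + 3.4415) = (-0.3649, 11.3223)
link 2: phi[2] = 60 + 85 + 135 = 280 deg
  cos(280 deg) = 0.1736, sin(280 deg) = -0.9848
  joint[3] = (-0.3649, 11.3223) + 3.8 * (0.1736, -0.9848) = (-0.3649 + 0.6599, 11.3223 + -3.7423) = (0.2950, 7.5800)
End effector: (0.2950, 7.5800)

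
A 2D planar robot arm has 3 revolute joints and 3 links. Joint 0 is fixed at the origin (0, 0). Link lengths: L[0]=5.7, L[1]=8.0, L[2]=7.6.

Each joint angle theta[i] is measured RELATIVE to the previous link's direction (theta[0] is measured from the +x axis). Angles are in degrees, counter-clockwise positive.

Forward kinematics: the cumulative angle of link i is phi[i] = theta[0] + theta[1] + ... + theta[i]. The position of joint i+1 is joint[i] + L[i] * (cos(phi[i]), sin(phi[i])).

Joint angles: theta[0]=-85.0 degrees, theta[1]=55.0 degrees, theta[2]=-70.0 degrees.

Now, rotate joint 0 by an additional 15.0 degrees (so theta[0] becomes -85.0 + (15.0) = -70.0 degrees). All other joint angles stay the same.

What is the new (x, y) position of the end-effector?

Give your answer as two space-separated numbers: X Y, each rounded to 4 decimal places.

joint[0] = (0.0000, 0.0000)  (base)
link 0: phi[0] = -70 = -70 deg
  cos(-70 deg) = 0.3420, sin(-70 deg) = -0.9397
  joint[1] = (0.0000, 0.0000) + 5.7 * (0.3420, -0.9397) = (0.0000 + 1.9495, 0.0000 + -5.3562) = (1.9495, -5.3562)
link 1: phi[1] = -70 + 55 = -15 deg
  cos(-15 deg) = 0.9659, sin(-15 deg) = -0.2588
  joint[2] = (1.9495, -5.3562) + 8 * (0.9659, -0.2588) = (1.9495 + 7.7274, -5.3562 + -2.0706) = (9.6769, -7.4268)
link 2: phi[2] = -70 + 55 + -70 = -85 deg
  cos(-85 deg) = 0.0872, sin(-85 deg) = -0.9962
  joint[3] = (9.6769, -7.4268) + 7.6 * (0.0872, -0.9962) = (9.6769 + 0.6624, -7.4268 + -7.5711) = (10.3393, -14.9979)
End effector: (10.3393, -14.9979)

Answer: 10.3393 -14.9979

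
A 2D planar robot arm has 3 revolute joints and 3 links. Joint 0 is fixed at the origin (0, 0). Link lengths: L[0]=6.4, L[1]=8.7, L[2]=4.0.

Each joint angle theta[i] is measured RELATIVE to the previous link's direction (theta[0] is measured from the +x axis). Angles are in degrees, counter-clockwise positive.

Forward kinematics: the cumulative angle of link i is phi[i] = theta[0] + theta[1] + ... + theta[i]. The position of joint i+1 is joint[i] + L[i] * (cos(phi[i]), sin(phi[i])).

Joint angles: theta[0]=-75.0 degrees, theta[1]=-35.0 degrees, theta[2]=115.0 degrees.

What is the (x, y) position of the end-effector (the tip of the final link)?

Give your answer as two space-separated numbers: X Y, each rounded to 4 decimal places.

Answer: 2.6656 -14.0086

Derivation:
joint[0] = (0.0000, 0.0000)  (base)
link 0: phi[0] = -75 = -75 deg
  cos(-75 deg) = 0.2588, sin(-75 deg) = -0.9659
  joint[1] = (0.0000, 0.0000) + 6.4 * (0.2588, -0.9659) = (0.0000 + 1.6564, 0.0000 + -6.1819) = (1.6564, -6.1819)
link 1: phi[1] = -75 + -35 = -110 deg
  cos(-110 deg) = -0.3420, sin(-110 deg) = -0.9397
  joint[2] = (1.6564, -6.1819) + 8.7 * (-0.3420, -0.9397) = (1.6564 + -2.9756, -6.1819 + -8.1753) = (-1.3191, -14.3573)
link 2: phi[2] = -75 + -35 + 115 = 5 deg
  cos(5 deg) = 0.9962, sin(5 deg) = 0.0872
  joint[3] = (-1.3191, -14.3573) + 4 * (0.9962, 0.0872) = (-1.3191 + 3.9848, -14.3573 + 0.3486) = (2.6656, -14.0086)
End effector: (2.6656, -14.0086)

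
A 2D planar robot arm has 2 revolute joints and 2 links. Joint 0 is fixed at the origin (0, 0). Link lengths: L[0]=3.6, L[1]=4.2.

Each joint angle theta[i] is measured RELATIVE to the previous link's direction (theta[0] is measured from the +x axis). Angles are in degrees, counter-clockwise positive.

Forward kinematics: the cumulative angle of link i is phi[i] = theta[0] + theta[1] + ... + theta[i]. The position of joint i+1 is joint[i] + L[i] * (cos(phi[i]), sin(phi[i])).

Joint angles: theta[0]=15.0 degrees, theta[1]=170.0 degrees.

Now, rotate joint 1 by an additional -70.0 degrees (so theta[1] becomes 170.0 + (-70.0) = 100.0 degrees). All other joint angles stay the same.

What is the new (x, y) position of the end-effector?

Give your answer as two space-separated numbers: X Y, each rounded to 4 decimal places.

Answer: 1.7023 4.7382

Derivation:
joint[0] = (0.0000, 0.0000)  (base)
link 0: phi[0] = 15 = 15 deg
  cos(15 deg) = 0.9659, sin(15 deg) = 0.2588
  joint[1] = (0.0000, 0.0000) + 3.6 * (0.9659, 0.2588) = (0.0000 + 3.4773, 0.0000 + 0.9317) = (3.4773, 0.9317)
link 1: phi[1] = 15 + 100 = 115 deg
  cos(115 deg) = -0.4226, sin(115 deg) = 0.9063
  joint[2] = (3.4773, 0.9317) + 4.2 * (-0.4226, 0.9063) = (3.4773 + -1.7750, 0.9317 + 3.8065) = (1.7023, 4.7382)
End effector: (1.7023, 4.7382)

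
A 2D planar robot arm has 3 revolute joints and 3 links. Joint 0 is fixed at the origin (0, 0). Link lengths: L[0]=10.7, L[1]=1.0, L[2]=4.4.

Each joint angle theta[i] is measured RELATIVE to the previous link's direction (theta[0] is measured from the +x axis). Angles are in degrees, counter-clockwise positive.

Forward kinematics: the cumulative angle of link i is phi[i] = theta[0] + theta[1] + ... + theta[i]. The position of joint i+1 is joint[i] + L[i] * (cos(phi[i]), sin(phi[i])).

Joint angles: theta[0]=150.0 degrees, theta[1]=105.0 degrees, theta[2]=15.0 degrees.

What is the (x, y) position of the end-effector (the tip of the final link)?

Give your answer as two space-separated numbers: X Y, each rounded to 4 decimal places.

joint[0] = (0.0000, 0.0000)  (base)
link 0: phi[0] = 150 = 150 deg
  cos(150 deg) = -0.8660, sin(150 deg) = 0.5000
  joint[1] = (0.0000, 0.0000) + 10.7 * (-0.8660, 0.5000) = (0.0000 + -9.2665, 0.0000 + 5.3500) = (-9.2665, 5.3500)
link 1: phi[1] = 150 + 105 = 255 deg
  cos(255 deg) = -0.2588, sin(255 deg) = -0.9659
  joint[2] = (-9.2665, 5.3500) + 1 * (-0.2588, -0.9659) = (-9.2665 + -0.2588, 5.3500 + -0.9659) = (-9.5253, 4.3841)
link 2: phi[2] = 150 + 105 + 15 = 270 deg
  cos(270 deg) = -0.0000, sin(270 deg) = -1.0000
  joint[3] = (-9.5253, 4.3841) + 4.4 * (-0.0000, -1.0000) = (-9.5253 + -0.0000, 4.3841 + -4.4000) = (-9.5253, -0.0159)
End effector: (-9.5253, -0.0159)

Answer: -9.5253 -0.0159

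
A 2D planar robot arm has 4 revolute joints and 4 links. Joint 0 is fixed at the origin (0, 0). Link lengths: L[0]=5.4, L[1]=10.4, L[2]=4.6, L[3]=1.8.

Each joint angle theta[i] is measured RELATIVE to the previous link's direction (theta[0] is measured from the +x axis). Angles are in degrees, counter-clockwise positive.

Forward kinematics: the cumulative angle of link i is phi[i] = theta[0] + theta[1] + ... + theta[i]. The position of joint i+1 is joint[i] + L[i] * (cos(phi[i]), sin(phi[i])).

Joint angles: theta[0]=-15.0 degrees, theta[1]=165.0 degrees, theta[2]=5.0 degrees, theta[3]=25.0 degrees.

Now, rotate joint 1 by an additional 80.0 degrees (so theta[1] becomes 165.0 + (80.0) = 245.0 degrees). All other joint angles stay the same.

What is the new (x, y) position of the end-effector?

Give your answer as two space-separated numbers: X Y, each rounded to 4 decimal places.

Answer: -4.4200 -14.9052

Derivation:
joint[0] = (0.0000, 0.0000)  (base)
link 0: phi[0] = -15 = -15 deg
  cos(-15 deg) = 0.9659, sin(-15 deg) = -0.2588
  joint[1] = (0.0000, 0.0000) + 5.4 * (0.9659, -0.2588) = (0.0000 + 5.2160, 0.0000 + -1.3976) = (5.2160, -1.3976)
link 1: phi[1] = -15 + 245 = 230 deg
  cos(230 deg) = -0.6428, sin(230 deg) = -0.7660
  joint[2] = (5.2160, -1.3976) + 10.4 * (-0.6428, -0.7660) = (5.2160 + -6.6850, -1.3976 + -7.9669) = (-1.4690, -9.3645)
link 2: phi[2] = -15 + 245 + 5 = 235 deg
  cos(235 deg) = -0.5736, sin(235 deg) = -0.8192
  joint[3] = (-1.4690, -9.3645) + 4.6 * (-0.5736, -0.8192) = (-1.4690 + -2.6385, -9.3645 + -3.7681) = (-4.1074, -13.1326)
link 3: phi[3] = -15 + 245 + 5 + 25 = 260 deg
  cos(260 deg) = -0.1736, sin(260 deg) = -0.9848
  joint[4] = (-4.1074, -13.1326) + 1.8 * (-0.1736, -0.9848) = (-4.1074 + -0.3126, -13.1326 + -1.7727) = (-4.4200, -14.9052)
End effector: (-4.4200, -14.9052)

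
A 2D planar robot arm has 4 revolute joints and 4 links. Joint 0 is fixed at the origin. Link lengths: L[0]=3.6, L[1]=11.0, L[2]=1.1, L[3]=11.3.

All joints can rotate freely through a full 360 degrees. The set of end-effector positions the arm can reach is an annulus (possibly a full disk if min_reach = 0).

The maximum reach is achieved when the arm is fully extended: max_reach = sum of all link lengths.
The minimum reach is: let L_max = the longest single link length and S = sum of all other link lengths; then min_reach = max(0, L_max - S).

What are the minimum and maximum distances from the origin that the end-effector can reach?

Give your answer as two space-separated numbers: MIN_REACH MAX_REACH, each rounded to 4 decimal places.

Answer: 0.0000 27.0000

Derivation:
Link lengths: [3.6, 11.0, 1.1, 11.3]
max_reach = 3.6 + 11 + 1.1 + 11.3 = 27
L_max = max([3.6, 11.0, 1.1, 11.3]) = 11.3
S (sum of others) = 27 - 11.3 = 15.7
min_reach = max(0, 11.3 - 15.7) = max(0, -4.4) = 0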